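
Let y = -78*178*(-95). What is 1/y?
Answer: 1/1318980 ≈ 7.5816e-7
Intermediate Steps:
y = 1318980 (y = -13884*(-95) = 1318980)
1/y = 1/1318980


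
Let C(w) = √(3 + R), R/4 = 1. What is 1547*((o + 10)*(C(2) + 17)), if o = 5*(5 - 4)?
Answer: 394485 + 23205*√7 ≈ 4.5588e+5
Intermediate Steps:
R = 4 (R = 4*1 = 4)
o = 5 (o = 5*1 = 5)
C(w) = √7 (C(w) = √(3 + 4) = √7)
1547*((o + 10)*(C(2) + 17)) = 1547*((5 + 10)*(√7 + 17)) = 1547*(15*(17 + √7)) = 1547*(255 + 15*√7) = 394485 + 23205*√7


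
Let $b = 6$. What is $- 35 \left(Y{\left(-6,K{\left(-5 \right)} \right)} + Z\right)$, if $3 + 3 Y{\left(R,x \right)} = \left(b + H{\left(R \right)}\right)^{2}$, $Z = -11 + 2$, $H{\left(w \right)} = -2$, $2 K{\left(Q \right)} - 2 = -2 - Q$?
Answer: $\frac{490}{3} \approx 163.33$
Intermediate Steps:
$K{\left(Q \right)} = - \frac{Q}{2}$ ($K{\left(Q \right)} = 1 + \frac{-2 - Q}{2} = 1 - \left(1 + \frac{Q}{2}\right) = - \frac{Q}{2}$)
$Z = -9$
$Y{\left(R,x \right)} = \frac{13}{3}$ ($Y{\left(R,x \right)} = -1 + \frac{\left(6 - 2\right)^{2}}{3} = -1 + \frac{4^{2}}{3} = -1 + \frac{1}{3} \cdot 16 = -1 + \frac{16}{3} = \frac{13}{3}$)
$- 35 \left(Y{\left(-6,K{\left(-5 \right)} \right)} + Z\right) = - 35 \left(\frac{13}{3} - 9\right) = \left(-35\right) \left(- \frac{14}{3}\right) = \frac{490}{3}$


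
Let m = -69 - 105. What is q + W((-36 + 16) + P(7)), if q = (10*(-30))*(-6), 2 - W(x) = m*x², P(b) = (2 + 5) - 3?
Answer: 46346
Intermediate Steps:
m = -174
P(b) = 4 (P(b) = 7 - 3 = 4)
W(x) = 2 + 174*x² (W(x) = 2 - (-174)*x² = 2 + 174*x²)
q = 1800 (q = -300*(-6) = 1800)
q + W((-36 + 16) + P(7)) = 1800 + (2 + 174*((-36 + 16) + 4)²) = 1800 + (2 + 174*(-20 + 4)²) = 1800 + (2 + 174*(-16)²) = 1800 + (2 + 174*256) = 1800 + (2 + 44544) = 1800 + 44546 = 46346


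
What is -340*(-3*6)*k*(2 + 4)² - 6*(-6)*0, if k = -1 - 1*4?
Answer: -1101600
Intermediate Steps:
k = -5 (k = -1 - 4 = -5)
-340*(-3*6)*k*(2 + 4)² - 6*(-6)*0 = -340*(-3*6)*(-5*(2 + 4)²) - 6*(-6)*0 = -(-6120)*(-5*6²) + 36*0 = -(-6120)*(-5*36) + 0 = -(-6120)*(-180) + 0 = -340*3240 + 0 = -1101600 + 0 = -1101600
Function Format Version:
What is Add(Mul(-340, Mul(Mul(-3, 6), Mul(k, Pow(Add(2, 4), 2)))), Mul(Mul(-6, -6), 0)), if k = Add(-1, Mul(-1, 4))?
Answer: -1101600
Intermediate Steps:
k = -5 (k = Add(-1, -4) = -5)
Add(Mul(-340, Mul(Mul(-3, 6), Mul(k, Pow(Add(2, 4), 2)))), Mul(Mul(-6, -6), 0)) = Add(Mul(-340, Mul(Mul(-3, 6), Mul(-5, Pow(Add(2, 4), 2)))), Mul(Mul(-6, -6), 0)) = Add(Mul(-340, Mul(-18, Mul(-5, Pow(6, 2)))), Mul(36, 0)) = Add(Mul(-340, Mul(-18, Mul(-5, 36))), 0) = Add(Mul(-340, Mul(-18, -180)), 0) = Add(Mul(-340, 3240), 0) = Add(-1101600, 0) = -1101600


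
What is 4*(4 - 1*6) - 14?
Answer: -22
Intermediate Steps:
4*(4 - 1*6) - 14 = 4*(4 - 6) - 14 = 4*(-2) - 14 = -8 - 14 = -22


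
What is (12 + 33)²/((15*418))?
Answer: 135/418 ≈ 0.32297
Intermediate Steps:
(12 + 33)²/((15*418)) = 45²/6270 = 2025*(1/6270) = 135/418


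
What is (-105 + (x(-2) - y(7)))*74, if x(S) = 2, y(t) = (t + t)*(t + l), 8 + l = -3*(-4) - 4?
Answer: -14874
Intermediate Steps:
l = 0 (l = -8 + (-3*(-4) - 4) = -8 + (12 - 4) = -8 + 8 = 0)
y(t) = 2*t² (y(t) = (t + t)*(t + 0) = (2*t)*t = 2*t²)
(-105 + (x(-2) - y(7)))*74 = (-105 + (2 - 2*7²))*74 = (-105 + (2 - 2*49))*74 = (-105 + (2 - 1*98))*74 = (-105 + (2 - 98))*74 = (-105 - 96)*74 = -201*74 = -14874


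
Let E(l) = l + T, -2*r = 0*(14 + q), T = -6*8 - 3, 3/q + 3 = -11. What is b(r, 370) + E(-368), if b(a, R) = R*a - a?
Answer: -419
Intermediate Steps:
q = -3/14 (q = 3/(-3 - 11) = 3/(-14) = 3*(-1/14) = -3/14 ≈ -0.21429)
T = -51 (T = -48 - 3 = -51)
r = 0 (r = -0*(14 - 3/14) = -0*193/14 = -1/2*0 = 0)
E(l) = -51 + l (E(l) = l - 51 = -51 + l)
b(a, R) = -a + R*a
b(r, 370) + E(-368) = 0*(-1 + 370) + (-51 - 368) = 0*369 - 419 = 0 - 419 = -419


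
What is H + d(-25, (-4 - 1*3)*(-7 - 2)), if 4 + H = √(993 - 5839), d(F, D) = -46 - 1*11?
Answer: -61 + I*√4846 ≈ -61.0 + 69.613*I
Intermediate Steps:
d(F, D) = -57 (d(F, D) = -46 - 11 = -57)
H = -4 + I*√4846 (H = -4 + √(993 - 5839) = -4 + √(-4846) = -4 + I*√4846 ≈ -4.0 + 69.613*I)
H + d(-25, (-4 - 1*3)*(-7 - 2)) = (-4 + I*√4846) - 57 = -61 + I*√4846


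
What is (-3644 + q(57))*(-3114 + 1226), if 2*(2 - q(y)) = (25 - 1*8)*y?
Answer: 7790832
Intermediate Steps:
q(y) = 2 - 17*y/2 (q(y) = 2 - (25 - 1*8)*y/2 = 2 - (25 - 8)*y/2 = 2 - 17*y/2)
(-3644 + q(57))*(-3114 + 1226) = (-3644 + (2 - 17/2*57))*(-3114 + 1226) = (-3644 + (2 - 969/2))*(-1888) = (-3644 - 965/2)*(-1888) = -8253/2*(-1888) = 7790832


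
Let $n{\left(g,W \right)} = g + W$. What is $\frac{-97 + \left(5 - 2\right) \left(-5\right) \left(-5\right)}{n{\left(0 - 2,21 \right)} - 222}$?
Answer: $\frac{22}{203} \approx 0.10837$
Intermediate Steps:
$n{\left(g,W \right)} = W + g$
$\frac{-97 + \left(5 - 2\right) \left(-5\right) \left(-5\right)}{n{\left(0 - 2,21 \right)} - 222} = \frac{-97 + \left(5 - 2\right) \left(-5\right) \left(-5\right)}{\left(21 + \left(0 - 2\right)\right) - 222} = \frac{-97 + 3 \left(-5\right) \left(-5\right)}{\left(21 + \left(0 - 2\right)\right) - 222} = \frac{-97 - -75}{\left(21 - 2\right) - 222} = \frac{-97 + 75}{19 - 222} = - \frac{22}{-203} = \left(-22\right) \left(- \frac{1}{203}\right) = \frac{22}{203}$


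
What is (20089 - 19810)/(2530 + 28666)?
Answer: 279/31196 ≈ 0.0089435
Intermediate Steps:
(20089 - 19810)/(2530 + 28666) = 279/31196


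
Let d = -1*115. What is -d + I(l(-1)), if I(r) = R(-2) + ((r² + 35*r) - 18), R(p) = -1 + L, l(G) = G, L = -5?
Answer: 57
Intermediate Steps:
d = -115
R(p) = -6 (R(p) = -1 - 5 = -6)
I(r) = -24 + r² + 35*r (I(r) = -6 + ((r² + 35*r) - 18) = -6 + (-18 + r² + 35*r) = -24 + r² + 35*r)
-d + I(l(-1)) = -1*(-115) + (-24 + (-1)² + 35*(-1)) = 115 + (-24 + 1 - 35) = 115 - 58 = 57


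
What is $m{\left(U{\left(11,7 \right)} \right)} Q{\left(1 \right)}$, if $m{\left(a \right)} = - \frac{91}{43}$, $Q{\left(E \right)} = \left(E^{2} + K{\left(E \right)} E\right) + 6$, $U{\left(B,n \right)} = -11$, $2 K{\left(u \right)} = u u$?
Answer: $- \frac{1365}{86} \approx -15.872$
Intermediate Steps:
$K{\left(u \right)} = \frac{u^{2}}{2}$ ($K{\left(u \right)} = \frac{u u}{2} = \frac{u^{2}}{2}$)
$Q{\left(E \right)} = 6 + E^{2} + \frac{E^{3}}{2}$ ($Q{\left(E \right)} = \left(E^{2} + \frac{E^{2}}{2} E\right) + 6 = \left(E^{2} + \frac{E^{3}}{2}\right) + 6 = 6 + E^{2} + \frac{E^{3}}{2}$)
$m{\left(a \right)} = - \frac{91}{43}$ ($m{\left(a \right)} = \left(-91\right) \frac{1}{43} = - \frac{91}{43}$)
$m{\left(U{\left(11,7 \right)} \right)} Q{\left(1 \right)} = - \frac{91 \left(6 + 1^{2} + \frac{1^{3}}{2}\right)}{43} = - \frac{91 \left(6 + 1 + \frac{1}{2} \cdot 1\right)}{43} = - \frac{91 \left(6 + 1 + \frac{1}{2}\right)}{43} = \left(- \frac{91}{43}\right) \frac{15}{2} = - \frac{1365}{86}$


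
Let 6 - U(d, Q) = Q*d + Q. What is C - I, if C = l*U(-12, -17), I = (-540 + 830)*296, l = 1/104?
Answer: -8927541/104 ≈ -85842.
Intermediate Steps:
U(d, Q) = 6 - Q - Q*d (U(d, Q) = 6 - (Q*d + Q) = 6 - (Q + Q*d) = 6 + (-Q - Q*d) = 6 - Q - Q*d)
l = 1/104 ≈ 0.0096154
I = 85840 (I = 290*296 = 85840)
C = -181/104 (C = (6 - 1*(-17) - 1*(-17)*(-12))/104 = (6 + 17 - 204)/104 = (1/104)*(-181) = -181/104 ≈ -1.7404)
C - I = -181/104 - 1*85840 = -181/104 - 85840 = -8927541/104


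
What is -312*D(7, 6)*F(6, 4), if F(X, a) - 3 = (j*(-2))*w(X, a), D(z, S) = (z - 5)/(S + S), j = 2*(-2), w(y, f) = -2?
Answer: 676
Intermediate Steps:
j = -4
D(z, S) = (-5 + z)/(2*S) (D(z, S) = (-5 + z)/((2*S)) = (-5 + z)*(1/(2*S)) = (-5 + z)/(2*S))
F(X, a) = -13 (F(X, a) = 3 - 4*(-2)*(-2) = 3 + 8*(-2) = 3 - 16 = -13)
-312*D(7, 6)*F(6, 4) = -312*(½)*(-5 + 7)/6*(-13) = -312*(½)*(⅙)*2*(-13) = -52*(-13) = -312*(-13/6) = 676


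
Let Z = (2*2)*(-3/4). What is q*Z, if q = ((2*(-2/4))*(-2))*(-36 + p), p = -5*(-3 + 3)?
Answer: 216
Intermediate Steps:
p = 0 (p = -5*0 = 0)
Z = -3 (Z = 4*(-3*¼) = 4*(-¾) = -3)
q = -72 (q = ((2*(-2/4))*(-2))*(-36 + 0) = ((2*(-2*¼))*(-2))*(-36) = ((2*(-½))*(-2))*(-36) = -1*(-2)*(-36) = 2*(-36) = -72)
q*Z = -72*(-3) = 216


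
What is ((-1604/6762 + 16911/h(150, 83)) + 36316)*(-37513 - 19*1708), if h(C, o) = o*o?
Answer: -8454903984794215/3327387 ≈ -2.5410e+9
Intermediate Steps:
h(C, o) = o**2
((-1604/6762 + 16911/h(150, 83)) + 36316)*(-37513 - 19*1708) = ((-1604/6762 + 16911/(83**2)) + 36316)*(-37513 - 19*1708) = ((-1604*1/6762 + 16911/6889) + 36316)*(-37513 - 32452) = ((-802/3381 + 16911*(1/6889)) + 36316)*(-69965) = ((-802/3381 + 16911/6889) + 36316)*(-69965) = (51651113/23291709 + 36316)*(-69965) = (845913355157/23291709)*(-69965) = -8454903984794215/3327387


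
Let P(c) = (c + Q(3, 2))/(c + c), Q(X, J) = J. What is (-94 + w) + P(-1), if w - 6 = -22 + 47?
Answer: -127/2 ≈ -63.500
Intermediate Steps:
w = 31 (w = 6 + (-22 + 47) = 6 + 25 = 31)
P(c) = (2 + c)/(2*c) (P(c) = (c + 2)/(c + c) = (2 + c)/((2*c)) = (2 + c)*(1/(2*c)) = (2 + c)/(2*c))
(-94 + w) + P(-1) = (-94 + 31) + (½)*(2 - 1)/(-1) = -63 + (½)*(-1)*1 = -63 - ½ = -127/2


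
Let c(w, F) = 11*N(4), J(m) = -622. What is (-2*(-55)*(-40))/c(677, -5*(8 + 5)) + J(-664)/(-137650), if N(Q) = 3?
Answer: -27529067/206475 ≈ -133.33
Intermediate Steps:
c(w, F) = 33 (c(w, F) = 11*3 = 33)
(-2*(-55)*(-40))/c(677, -5*(8 + 5)) + J(-664)/(-137650) = (-2*(-55)*(-40))/33 - 622/(-137650) = (110*(-40))*(1/33) - 622*(-1/137650) = -4400*1/33 + 311/68825 = -400/3 + 311/68825 = -27529067/206475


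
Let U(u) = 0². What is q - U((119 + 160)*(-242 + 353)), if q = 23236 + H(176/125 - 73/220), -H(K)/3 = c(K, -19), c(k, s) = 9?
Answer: 23209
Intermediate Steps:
H(K) = -27 (H(K) = -3*9 = -27)
U(u) = 0
q = 23209 (q = 23236 - 27 = 23209)
q - U((119 + 160)*(-242 + 353)) = 23209 - 1*0 = 23209 + 0 = 23209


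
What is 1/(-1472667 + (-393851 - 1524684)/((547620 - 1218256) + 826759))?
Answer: -156123/229919108576 ≈ -6.7903e-7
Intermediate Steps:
1/(-1472667 + (-393851 - 1524684)/((547620 - 1218256) + 826759)) = 1/(-1472667 - 1918535/(-670636 + 826759)) = 1/(-1472667 - 1918535/156123) = 1/(-229919108576/156123) = -156123/229919108576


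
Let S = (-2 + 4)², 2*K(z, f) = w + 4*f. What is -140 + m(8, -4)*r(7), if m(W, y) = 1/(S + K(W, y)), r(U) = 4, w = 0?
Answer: -141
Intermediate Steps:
K(z, f) = 2*f (K(z, f) = (0 + 4*f)/2 = (4*f)/2 = 2*f)
S = 4 (S = 2² = 4)
m(W, y) = 1/(4 + 2*y)
-140 + m(8, -4)*r(7) = -140 + (1/(2*(2 - 4)))*4 = -140 + ((½)/(-2))*4 = -140 + ((½)*(-½))*4 = -140 - ¼*4 = -140 - 1 = -141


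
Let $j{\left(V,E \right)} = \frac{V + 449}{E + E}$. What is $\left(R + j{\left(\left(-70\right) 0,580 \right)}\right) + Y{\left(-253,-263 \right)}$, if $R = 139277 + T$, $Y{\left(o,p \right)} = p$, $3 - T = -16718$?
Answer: $\frac{180653049}{1160} \approx 1.5574 \cdot 10^{5}$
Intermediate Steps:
$T = 16721$ ($T = 3 - -16718 = 3 + 16718 = 16721$)
$j{\left(V,E \right)} = \frac{449 + V}{2 E}$
$R = 155998$ ($R = 139277 + 16721 = 155998$)
$\left(R + j{\left(\left(-70\right) 0,580 \right)}\right) + Y{\left(-253,-263 \right)} = \left(155998 + \frac{449 - 0}{2 \cdot 580}\right) - 263 = \left(155998 + \frac{1}{2} \cdot \frac{1}{580} \left(449 + 0\right)\right) - 263 = \left(155998 + \frac{1}{2} \cdot \frac{1}{580} \cdot 449\right) - 263 = \left(155998 + \frac{449}{1160}\right) - 263 = \frac{180958129}{1160} - 263 = \frac{180653049}{1160}$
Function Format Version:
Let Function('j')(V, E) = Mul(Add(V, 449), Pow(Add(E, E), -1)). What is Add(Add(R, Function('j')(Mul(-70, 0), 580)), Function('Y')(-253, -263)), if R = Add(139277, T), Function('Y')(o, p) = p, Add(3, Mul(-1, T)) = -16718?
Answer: Rational(180653049, 1160) ≈ 1.5574e+5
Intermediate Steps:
T = 16721 (T = Add(3, Mul(-1, -16718)) = Add(3, 16718) = 16721)
Function('j')(V, E) = Mul(Rational(1, 2), Pow(E, -1), Add(449, V)) (Function('j')(V, E) = Mul(Add(449, V), Pow(Mul(2, E), -1)) = Mul(Add(449, V), Mul(Rational(1, 2), Pow(E, -1))) = Mul(Rational(1, 2), Pow(E, -1), Add(449, V)))
R = 155998 (R = Add(139277, 16721) = 155998)
Add(Add(R, Function('j')(Mul(-70, 0), 580)), Function('Y')(-253, -263)) = Add(Add(155998, Mul(Rational(1, 2), Pow(580, -1), Add(449, Mul(-70, 0)))), -263) = Add(Add(155998, Mul(Rational(1, 2), Rational(1, 580), Add(449, 0))), -263) = Add(Add(155998, Mul(Rational(1, 2), Rational(1, 580), 449)), -263) = Add(Add(155998, Rational(449, 1160)), -263) = Add(Rational(180958129, 1160), -263) = Rational(180653049, 1160)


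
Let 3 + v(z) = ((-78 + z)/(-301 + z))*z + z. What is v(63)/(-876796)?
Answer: -2175/29811064 ≈ -7.2959e-5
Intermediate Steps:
v(z) = -3 + z + z*(-78 + z)/(-301 + z) (v(z) = -3 + (((-78 + z)/(-301 + z))*z + z) = -3 + (z*(-78 + z)/(-301 + z) + z) = -3 + (z + z*(-78 + z)/(-301 + z)) = -3 + z + z*(-78 + z)/(-301 + z))
v(63)/(-876796) = ((903 - 382*63 + 2*63**2)/(-301 + 63))/(-876796) = ((903 - 24066 + 2*3969)/(-238))*(-1/876796) = -(903 - 24066 + 7938)/238*(-1/876796) = -1/238*(-15225)*(-1/876796) = (2175/34)*(-1/876796) = -2175/29811064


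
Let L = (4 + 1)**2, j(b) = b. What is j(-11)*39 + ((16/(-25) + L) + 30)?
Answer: -9366/25 ≈ -374.64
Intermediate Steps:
L = 25 (L = 5**2 = 25)
j(-11)*39 + ((16/(-25) + L) + 30) = -11*39 + ((16/(-25) + 25) + 30) = -429 + ((16*(-1/25) + 25) + 30) = -429 + ((-16/25 + 25) + 30) = -429 + (609/25 + 30) = -429 + 1359/25 = -9366/25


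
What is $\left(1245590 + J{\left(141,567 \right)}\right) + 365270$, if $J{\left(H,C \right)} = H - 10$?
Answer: $1610991$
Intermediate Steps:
$J{\left(H,C \right)} = -10 + H$ ($J{\left(H,C \right)} = H - 10 = -10 + H$)
$\left(1245590 + J{\left(141,567 \right)}\right) + 365270 = \left(1245590 + \left(-10 + 141\right)\right) + 365270 = \left(1245590 + 131\right) + 365270 = 1245721 + 365270 = 1610991$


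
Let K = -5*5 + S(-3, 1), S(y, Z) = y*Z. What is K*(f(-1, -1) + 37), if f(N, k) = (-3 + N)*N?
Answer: -1148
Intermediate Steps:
S(y, Z) = Z*y
f(N, k) = N*(-3 + N)
K = -28 (K = -5*5 + 1*(-3) = -25 - 3 = -28)
K*(f(-1, -1) + 37) = -28*(-(-3 - 1) + 37) = -28*(-1*(-4) + 37) = -28*(4 + 37) = -28*41 = -1148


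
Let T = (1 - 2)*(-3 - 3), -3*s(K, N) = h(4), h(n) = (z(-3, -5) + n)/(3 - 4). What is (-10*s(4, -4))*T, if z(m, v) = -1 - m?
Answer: -120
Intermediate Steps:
h(n) = -2 - n (h(n) = ((-1 - 1*(-3)) + n)/(3 - 4) = ((-1 + 3) + n)/(-1) = (2 + n)*(-1) = -2 - n)
s(K, N) = 2 (s(K, N) = -(-2 - 1*4)/3 = -(-2 - 4)/3 = -⅓*(-6) = 2)
T = 6 (T = -1*(-6) = 6)
(-10*s(4, -4))*T = -10*2*6 = -20*6 = -120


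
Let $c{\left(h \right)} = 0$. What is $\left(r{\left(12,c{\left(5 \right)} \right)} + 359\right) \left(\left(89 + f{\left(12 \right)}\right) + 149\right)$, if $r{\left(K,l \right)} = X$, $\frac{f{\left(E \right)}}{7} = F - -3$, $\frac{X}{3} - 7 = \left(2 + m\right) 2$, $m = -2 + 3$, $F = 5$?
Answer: $117012$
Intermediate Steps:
$m = 1$
$X = 39$ ($X = 21 + 3 \left(2 + 1\right) 2 = 21 + 3 \cdot 3 \cdot 2 = 21 + 3 \cdot 6 = 21 + 18 = 39$)
$f{\left(E \right)} = 56$ ($f{\left(E \right)} = 7 \left(5 - -3\right) = 7 \left(5 + 3\right) = 7 \cdot 8 = 56$)
$r{\left(K,l \right)} = 39$
$\left(r{\left(12,c{\left(5 \right)} \right)} + 359\right) \left(\left(89 + f{\left(12 \right)}\right) + 149\right) = \left(39 + 359\right) \left(\left(89 + 56\right) + 149\right) = 398 \left(145 + 149\right) = 398 \cdot 294 = 117012$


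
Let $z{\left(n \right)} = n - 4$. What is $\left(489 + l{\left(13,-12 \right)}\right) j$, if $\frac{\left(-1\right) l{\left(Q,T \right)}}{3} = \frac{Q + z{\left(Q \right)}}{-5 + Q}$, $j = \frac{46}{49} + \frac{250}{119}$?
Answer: $\frac{1217259}{833} \approx 1461.3$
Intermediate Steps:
$j = \frac{2532}{833}$ ($j = 46 \cdot \frac{1}{49} + 250 \cdot \frac{1}{119} = \frac{46}{49} + \frac{250}{119} = \frac{2532}{833} \approx 3.0396$)
$z{\left(n \right)} = -4 + n$
$l{\left(Q,T \right)} = - \frac{3 \left(-4 + 2 Q\right)}{-5 + Q}$ ($l{\left(Q,T \right)} = - 3 \frac{Q + \left(-4 + Q\right)}{-5 + Q} = - 3 \frac{-4 + 2 Q}{-5 + Q} = - \frac{3 \left(-4 + 2 Q\right)}{-5 + Q}$)
$\left(489 + l{\left(13,-12 \right)}\right) j = \left(489 + \frac{6 \left(2 - 13\right)}{-5 + 13}\right) \frac{2532}{833} = \left(489 + \frac{6 \left(2 - 13\right)}{8}\right) \frac{2532}{833} = \left(489 + 6 \cdot \frac{1}{8} \left(-11\right)\right) \frac{2532}{833} = \left(489 - \frac{33}{4}\right) \frac{2532}{833} = \frac{1923}{4} \cdot \frac{2532}{833} = \frac{1217259}{833}$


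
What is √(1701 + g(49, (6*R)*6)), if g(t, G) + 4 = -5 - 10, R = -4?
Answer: 29*√2 ≈ 41.012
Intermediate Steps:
g(t, G) = -19 (g(t, G) = -4 + (-5 - 10) = -4 - 15 = -19)
√(1701 + g(49, (6*R)*6)) = √(1701 - 19) = √1682 = 29*√2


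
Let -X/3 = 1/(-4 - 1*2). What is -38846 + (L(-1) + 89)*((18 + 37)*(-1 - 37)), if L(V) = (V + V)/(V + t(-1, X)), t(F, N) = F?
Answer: -226946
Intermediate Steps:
X = 1/2 (X = -3/(-4 - 1*2) = -3/(-4 - 2) = -3/(-6) = -3*(-1/6) = 1/2 ≈ 0.50000)
L(V) = 2*V/(-1 + V) (L(V) = (V + V)/(V - 1) = (2*V)/(-1 + V) = 2*V/(-1 + V))
-38846 + (L(-1) + 89)*((18 + 37)*(-1 - 37)) = -38846 + (2*(-1)/(-1 - 1) + 89)*((18 + 37)*(-1 - 37)) = -38846 + (2*(-1)/(-2) + 89)*(55*(-38)) = -38846 + (2*(-1)*(-1/2) + 89)*(-2090) = -38846 + (1 + 89)*(-2090) = -38846 + 90*(-2090) = -38846 - 188100 = -226946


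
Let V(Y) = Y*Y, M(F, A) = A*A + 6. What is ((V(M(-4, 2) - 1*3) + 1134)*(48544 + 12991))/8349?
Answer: 72795905/8349 ≈ 8719.1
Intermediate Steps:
M(F, A) = 6 + A² (M(F, A) = A² + 6 = 6 + A²)
V(Y) = Y²
((V(M(-4, 2) - 1*3) + 1134)*(48544 + 12991))/8349 = ((((6 + 2²) - 1*3)² + 1134)*(48544 + 12991))/8349 = ((((6 + 4) - 3)² + 1134)*61535)*(1/8349) = (((10 - 3)² + 1134)*61535)*(1/8349) = ((7² + 1134)*61535)*(1/8349) = ((49 + 1134)*61535)*(1/8349) = (1183*61535)*(1/8349) = 72795905*(1/8349) = 72795905/8349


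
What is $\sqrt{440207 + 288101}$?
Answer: $74 \sqrt{133} \approx 853.41$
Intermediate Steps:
$\sqrt{440207 + 288101} = \sqrt{728308} = 74 \sqrt{133}$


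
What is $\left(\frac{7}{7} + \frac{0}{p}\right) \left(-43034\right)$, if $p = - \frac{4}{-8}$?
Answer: $-43034$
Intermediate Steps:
$p = \frac{1}{2}$ ($p = \left(-4\right) \left(- \frac{1}{8}\right) = \frac{1}{2} \approx 0.5$)
$\left(\frac{7}{7} + \frac{0}{p}\right) \left(-43034\right) = \left(\frac{7}{7} + 0 \frac{1}{\frac{1}{2}}\right) \left(-43034\right) = \left(7 \cdot \frac{1}{7} + 0 \cdot 2\right) \left(-43034\right) = \left(1 + 0\right) \left(-43034\right) = 1 \left(-43034\right) = -43034$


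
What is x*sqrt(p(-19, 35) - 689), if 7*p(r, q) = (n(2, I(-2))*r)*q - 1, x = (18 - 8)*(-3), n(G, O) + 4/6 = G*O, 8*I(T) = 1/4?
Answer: -5*I*sqrt(4457607)/14 ≈ -754.04*I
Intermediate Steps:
I(T) = 1/32 (I(T) = (1/8)/4 = (1/8)*(1/4) = 1/32)
n(G, O) = -2/3 + G*O
x = -30 (x = 10*(-3) = -30)
p(r, q) = -1/7 - 29*q*r/336 (p(r, q) = (((-2/3 + 2*(1/32))*r)*q - 1)/7 = (((-2/3 + 1/16)*r)*q - 1)/7 = ((-29*r/48)*q - 1)/7 = (-29*q*r/48 - 1)/7 = (-1 - 29*q*r/48)/7 = -1/7 - 29*q*r/336)
x*sqrt(p(-19, 35) - 689) = -30*sqrt((-1/7 - 29/336*35*(-19)) - 689) = -30*sqrt((-1/7 + 2755/48) - 689) = -30*sqrt(19237/336 - 689) = -5*I*sqrt(4457607)/14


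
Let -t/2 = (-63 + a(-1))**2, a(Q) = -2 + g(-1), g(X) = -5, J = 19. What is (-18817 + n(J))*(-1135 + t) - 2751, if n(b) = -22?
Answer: 206001714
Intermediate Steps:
a(Q) = -7 (a(Q) = -2 - 5 = -7)
t = -9800 (t = -2*(-63 - 7)**2 = -2*(-70)**2 = -2*4900 = -9800)
(-18817 + n(J))*(-1135 + t) - 2751 = (-18817 - 22)*(-1135 - 9800) - 2751 = -18839*(-10935) - 2751 = 206004465 - 2751 = 206001714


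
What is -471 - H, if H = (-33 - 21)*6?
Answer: -147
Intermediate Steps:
H = -324 (H = -54*6 = -324)
-471 - H = -471 - 1*(-324) = -471 + 324 = -147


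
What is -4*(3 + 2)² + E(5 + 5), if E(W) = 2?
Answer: -98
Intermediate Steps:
-4*(3 + 2)² + E(5 + 5) = -4*(3 + 2)² + 2 = -4*5² + 2 = -4*25 + 2 = -100 + 2 = -98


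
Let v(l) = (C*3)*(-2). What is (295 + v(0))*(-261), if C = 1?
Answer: -75429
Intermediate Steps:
v(l) = -6 (v(l) = (1*3)*(-2) = 3*(-2) = -6)
(295 + v(0))*(-261) = (295 - 6)*(-261) = 289*(-261) = -75429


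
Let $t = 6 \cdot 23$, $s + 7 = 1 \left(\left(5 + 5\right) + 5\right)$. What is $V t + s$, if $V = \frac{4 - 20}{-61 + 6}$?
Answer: $\frac{2648}{55} \approx 48.145$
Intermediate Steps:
$s = 8$ ($s = -7 + 1 \left(\left(5 + 5\right) + 5\right) = -7 + 1 \left(10 + 5\right) = -7 + 1 \cdot 15 = -7 + 15 = 8$)
$t = 138$
$V = \frac{16}{55}$ ($V = - \frac{16}{-55} = \left(-16\right) \left(- \frac{1}{55}\right) = \frac{16}{55} \approx 0.29091$)
$V t + s = \frac{16}{55} \cdot 138 + 8 = \frac{2208}{55} + 8 = \frac{2648}{55}$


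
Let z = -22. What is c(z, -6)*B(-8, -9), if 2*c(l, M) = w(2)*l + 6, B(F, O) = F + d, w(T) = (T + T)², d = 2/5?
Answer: 6574/5 ≈ 1314.8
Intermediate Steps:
d = ⅖ (d = 2*(⅕) = ⅖ ≈ 0.40000)
w(T) = 4*T² (w(T) = (2*T)² = 4*T²)
B(F, O) = ⅖ + F (B(F, O) = F + ⅖ = ⅖ + F)
c(l, M) = 3 + 8*l (c(l, M) = ((4*2²)*l + 6)/2 = ((4*4)*l + 6)/2 = (16*l + 6)/2 = (6 + 16*l)/2 = 3 + 8*l)
c(z, -6)*B(-8, -9) = (3 + 8*(-22))*(⅖ - 8) = (3 - 176)*(-38/5) = -173*(-38/5) = 6574/5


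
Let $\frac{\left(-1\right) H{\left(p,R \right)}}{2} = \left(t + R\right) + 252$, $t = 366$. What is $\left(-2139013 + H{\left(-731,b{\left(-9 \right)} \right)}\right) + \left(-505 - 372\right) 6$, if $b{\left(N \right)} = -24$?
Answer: $-2145463$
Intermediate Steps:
$H{\left(p,R \right)} = -1236 - 2 R$ ($H{\left(p,R \right)} = - 2 \left(\left(366 + R\right) + 252\right) = - 2 \left(618 + R\right) = -1236 - 2 R$)
$\left(-2139013 + H{\left(-731,b{\left(-9 \right)} \right)}\right) + \left(-505 - 372\right) 6 = \left(-2139013 - 1188\right) + \left(-505 - 372\right) 6 = \left(-2139013 + \left(-1236 + 48\right)\right) - 5262 = \left(-2139013 - 1188\right) - 5262 = -2140201 - 5262 = -2145463$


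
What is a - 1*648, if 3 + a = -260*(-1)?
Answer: -391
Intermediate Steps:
a = 257 (a = -3 - 260*(-1) = -3 + 260 = 257)
a - 1*648 = 257 - 1*648 = 257 - 648 = -391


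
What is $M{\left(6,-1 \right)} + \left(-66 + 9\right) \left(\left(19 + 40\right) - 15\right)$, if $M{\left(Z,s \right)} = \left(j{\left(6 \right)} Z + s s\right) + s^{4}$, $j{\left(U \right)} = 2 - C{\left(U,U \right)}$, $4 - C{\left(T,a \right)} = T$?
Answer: $-2482$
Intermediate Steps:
$C{\left(T,a \right)} = 4 - T$
$j{\left(U \right)} = -2 + U$ ($j{\left(U \right)} = 2 - \left(4 - U\right) = 2 + \left(-4 + U\right) = -2 + U$)
$M{\left(Z,s \right)} = s^{2} + s^{4} + 4 Z$ ($M{\left(Z,s \right)} = \left(\left(-2 + 6\right) Z + s s\right) + s^{4} = \left(4 Z + s^{2}\right) + s^{4} = \left(s^{2} + 4 Z\right) + s^{4} = s^{2} + s^{4} + 4 Z$)
$M{\left(6,-1 \right)} + \left(-66 + 9\right) \left(\left(19 + 40\right) - 15\right) = \left(\left(-1\right)^{2} + \left(-1\right)^{4} + 4 \cdot 6\right) + \left(-66 + 9\right) \left(\left(19 + 40\right) - 15\right) = \left(1 + 1 + 24\right) - 57 \left(59 - 15\right) = 26 - 2508 = -2482$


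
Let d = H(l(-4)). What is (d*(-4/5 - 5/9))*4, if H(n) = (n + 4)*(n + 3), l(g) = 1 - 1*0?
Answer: -976/9 ≈ -108.44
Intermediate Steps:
l(g) = 1 (l(g) = 1 + 0 = 1)
H(n) = (3 + n)*(4 + n) (H(n) = (4 + n)*(3 + n) = (3 + n)*(4 + n))
d = 20 (d = 12 + 1**2 + 7*1 = 12 + 1 + 7 = 20)
(d*(-4/5 - 5/9))*4 = (20*(-4/5 - 5/9))*4 = (20*(-61/45))*4 = -244/9*4 = -976/9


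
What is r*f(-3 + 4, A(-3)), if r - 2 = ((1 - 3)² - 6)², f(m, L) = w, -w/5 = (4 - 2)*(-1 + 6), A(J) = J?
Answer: -300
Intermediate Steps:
w = -50 (w = -5*(4 - 2)*(-1 + 6) = -10*5 = -5*10 = -50)
f(m, L) = -50
r = 6 (r = 2 + ((1 - 3)² - 6)² = 2 + ((-2)² - 6)² = 2 + (4 - 6)² = 2 + (-2)² = 2 + 4 = 6)
r*f(-3 + 4, A(-3)) = 6*(-50) = -300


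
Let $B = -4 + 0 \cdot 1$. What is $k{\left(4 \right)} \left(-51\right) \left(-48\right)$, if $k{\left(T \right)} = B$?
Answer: $-9792$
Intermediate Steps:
$B = -4$ ($B = -4 + 0 = -4$)
$k{\left(T \right)} = -4$
$k{\left(4 \right)} \left(-51\right) \left(-48\right) = \left(-4\right) \left(-51\right) \left(-48\right) = 204 \left(-48\right) = -9792$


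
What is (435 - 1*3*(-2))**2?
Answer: 194481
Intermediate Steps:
(435 - 1*3*(-2))**2 = (435 - 3*(-2))**2 = (435 + 6)**2 = 441**2 = 194481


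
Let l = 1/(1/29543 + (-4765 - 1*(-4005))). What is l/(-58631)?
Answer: 29543/1316423022449 ≈ 2.2442e-8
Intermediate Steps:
l = -29543/22452679 (l = 1/(1/29543 + (-4765 + 4005)) = 1/(1/29543 - 760) = 1/(-22452679/29543) = -29543/22452679 ≈ -0.0013158)
l/(-58631) = -29543/22452679/(-58631) = -29543/22452679*(-1/58631) = 29543/1316423022449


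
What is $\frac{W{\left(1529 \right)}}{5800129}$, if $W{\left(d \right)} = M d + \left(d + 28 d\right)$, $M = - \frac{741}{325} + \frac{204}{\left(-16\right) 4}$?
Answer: $\frac{14392477}{2320051600} \approx 0.0062035$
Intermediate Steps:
$M = - \frac{2187}{400}$ ($M = \left(-741\right) \frac{1}{325} + \frac{204}{-64} = - \frac{57}{25} + 204 \left(- \frac{1}{64}\right) = - \frac{57}{25} - \frac{51}{16} = - \frac{2187}{400} \approx -5.4675$)
$W{\left(d \right)} = \frac{9413 d}{400}$ ($W{\left(d \right)} = - \frac{2187 d}{400} + \left(d + 28 d\right) = - \frac{2187 d}{400} + 29 d = \frac{9413 d}{400}$)
$\frac{W{\left(1529 \right)}}{5800129} = \frac{\frac{9413}{400} \cdot 1529}{5800129} = \frac{14392477}{400} \cdot \frac{1}{5800129} = \frac{14392477}{2320051600}$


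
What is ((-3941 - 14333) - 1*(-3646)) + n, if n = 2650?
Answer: -11978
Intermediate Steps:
((-3941 - 14333) - 1*(-3646)) + n = ((-3941 - 14333) - 1*(-3646)) + 2650 = (-18274 + 3646) + 2650 = -14628 + 2650 = -11978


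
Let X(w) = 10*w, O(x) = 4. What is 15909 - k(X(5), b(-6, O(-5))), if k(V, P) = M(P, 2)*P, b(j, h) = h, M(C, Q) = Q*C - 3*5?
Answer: 15937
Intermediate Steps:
M(C, Q) = -15 + C*Q (M(C, Q) = C*Q - 15 = -15 + C*Q)
k(V, P) = P*(-15 + 2*P) (k(V, P) = (-15 + P*2)*P = (-15 + 2*P)*P = P*(-15 + 2*P))
15909 - k(X(5), b(-6, O(-5))) = 15909 - 4*(-15 + 2*4) = 15909 - 4*(-15 + 8) = 15909 - 4*(-7) = 15909 - 1*(-28) = 15909 + 28 = 15937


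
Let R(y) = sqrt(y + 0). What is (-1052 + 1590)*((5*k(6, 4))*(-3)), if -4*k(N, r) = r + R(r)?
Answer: 12105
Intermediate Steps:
R(y) = sqrt(y)
k(N, r) = -r/4 - sqrt(r)/4 (k(N, r) = -(r + sqrt(r))/4 = -r/4 - sqrt(r)/4)
(-1052 + 1590)*((5*k(6, 4))*(-3)) = (-1052 + 1590)*((5*(-1/4*4 - sqrt(4)/4))*(-3)) = 538*((5*(-1 - 1/4*2))*(-3)) = 538*((5*(-1 - 1/2))*(-3)) = 538*((5*(-3/2))*(-3)) = 538*(-15/2*(-3)) = 538*(45/2) = 12105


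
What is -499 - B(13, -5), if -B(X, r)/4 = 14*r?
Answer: -779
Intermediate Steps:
B(X, r) = -56*r
-499 - B(13, -5) = -499 - (-56)*(-5) = -499 - 1*280 = -499 - 280 = -779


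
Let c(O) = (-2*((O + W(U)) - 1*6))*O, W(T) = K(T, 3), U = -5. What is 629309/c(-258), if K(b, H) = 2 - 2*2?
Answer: -629309/137256 ≈ -4.5849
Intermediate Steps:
K(b, H) = -2 (K(b, H) = 2 - 4 = -2)
W(T) = -2
c(O) = O*(16 - 2*O) (c(O) = (-2*((O - 2) - 1*6))*O = (-2*((-2 + O) - 6))*O = (-2*(-8 + O))*O = (16 - 2*O)*O = O*(16 - 2*O))
629309/c(-258) = 629309/((2*(-258)*(8 - 1*(-258)))) = 629309/((2*(-258)*(8 + 258))) = 629309/((2*(-258)*266)) = 629309/(-137256) = 629309*(-1/137256) = -629309/137256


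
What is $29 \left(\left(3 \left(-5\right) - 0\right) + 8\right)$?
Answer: $-203$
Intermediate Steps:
$29 \left(\left(3 \left(-5\right) - 0\right) + 8\right) = 29 \left(\left(-15 + 0\right) + 8\right) = 29 \left(-15 + 8\right) = 29 \left(-7\right) = -203$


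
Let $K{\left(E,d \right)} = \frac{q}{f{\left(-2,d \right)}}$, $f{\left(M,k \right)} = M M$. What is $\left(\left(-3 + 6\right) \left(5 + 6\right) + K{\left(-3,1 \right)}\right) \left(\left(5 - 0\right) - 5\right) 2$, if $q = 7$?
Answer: $0$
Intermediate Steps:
$f{\left(M,k \right)} = M^{2}$
$K{\left(E,d \right)} = \frac{7}{4}$ ($K{\left(E,d \right)} = \frac{7}{\left(-2\right)^{2}} = \frac{7}{4}$)
$\left(\left(-3 + 6\right) \left(5 + 6\right) + K{\left(-3,1 \right)}\right) \left(\left(5 - 0\right) - 5\right) 2 = \left(\left(-3 + 6\right) \left(5 + 6\right) + \frac{7}{4}\right) \left(\left(5 - 0\right) - 5\right) 2 = \left(3 \cdot 11 + \frac{7}{4}\right) \left(\left(5 + 0\right) - 5\right) 2 = \left(33 + \frac{7}{4}\right) \left(5 - 5\right) 2 = \frac{139 \cdot 0 \cdot 2}{4} = \frac{139}{4} \cdot 0 = 0$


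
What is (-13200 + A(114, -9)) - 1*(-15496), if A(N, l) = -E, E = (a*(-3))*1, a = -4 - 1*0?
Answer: 2284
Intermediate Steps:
a = -4 (a = -4 + 0 = -4)
E = 12 (E = -4*(-3)*1 = 12*1 = 12)
A(N, l) = -12 (A(N, l) = -1*12 = -12)
(-13200 + A(114, -9)) - 1*(-15496) = (-13200 - 12) - 1*(-15496) = -13212 + 15496 = 2284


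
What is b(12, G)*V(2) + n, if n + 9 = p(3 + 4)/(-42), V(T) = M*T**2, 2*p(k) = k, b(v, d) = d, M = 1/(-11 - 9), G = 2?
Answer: -569/60 ≈ -9.4833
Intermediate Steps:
M = -1/20 (M = 1/(-20) = -1/20 ≈ -0.050000)
p(k) = k/2
V(T) = -T**2/20
n = -109/12 (n = -9 + ((3 + 4)/2)/(-42) = -9 + ((1/2)*7)*(-1/42) = -9 + (7/2)*(-1/42) = -9 - 1/12 = -109/12 ≈ -9.0833)
b(12, G)*V(2) + n = 2*(-1/20*2**2) - 109/12 = 2*(-1/20*4) - 109/12 = 2*(-1/5) - 109/12 = -2/5 - 109/12 = -569/60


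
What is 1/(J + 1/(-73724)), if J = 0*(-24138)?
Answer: -73724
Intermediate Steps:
J = 0
1/(J + 1/(-73724)) = 1/(0 + 1/(-73724)) = 1/(0 - 1/73724) = 1/(-1/73724) = -73724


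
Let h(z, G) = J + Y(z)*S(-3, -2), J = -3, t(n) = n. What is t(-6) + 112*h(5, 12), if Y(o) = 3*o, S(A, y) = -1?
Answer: -2022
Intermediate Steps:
h(z, G) = -3 - 3*z (h(z, G) = -3 + (3*z)*(-1) = -3 - 3*z)
t(-6) + 112*h(5, 12) = -6 + 112*(-3 - 3*5) = -6 + 112*(-3 - 15) = -6 + 112*(-18) = -6 - 2016 = -2022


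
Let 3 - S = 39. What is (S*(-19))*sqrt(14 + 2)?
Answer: 2736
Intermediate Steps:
S = -36 (S = 3 - 1*39 = 3 - 39 = -36)
(S*(-19))*sqrt(14 + 2) = (-36*(-19))*sqrt(14 + 2) = 684*sqrt(16) = 684*4 = 2736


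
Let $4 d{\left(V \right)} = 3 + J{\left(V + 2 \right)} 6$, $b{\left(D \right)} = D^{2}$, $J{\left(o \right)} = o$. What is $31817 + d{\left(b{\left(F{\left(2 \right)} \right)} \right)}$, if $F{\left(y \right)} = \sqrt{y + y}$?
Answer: $\frac{127307}{4} \approx 31827.0$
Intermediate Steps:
$F{\left(y \right)} = \sqrt{2} \sqrt{y}$ ($F{\left(y \right)} = \sqrt{2 y} = \sqrt{2} \sqrt{y}$)
$d{\left(V \right)} = \frac{15}{4} + \frac{3 V}{2}$ ($d{\left(V \right)} = \frac{3 + \left(V + 2\right) 6}{4} = \frac{3 + \left(2 + V\right) 6}{4} = \frac{3 + \left(12 + 6 V\right)}{4} = \frac{15 + 6 V}{4} = \frac{15}{4} + \frac{3 V}{2}$)
$31817 + d{\left(b{\left(F{\left(2 \right)} \right)} \right)} = 31817 + \left(\frac{15}{4} + \frac{3 \left(\sqrt{2} \sqrt{2}\right)^{2}}{2}\right) = 31817 + \left(\frac{15}{4} + \frac{3 \cdot 2^{2}}{2}\right) = 31817 + \left(\frac{15}{4} + \frac{3}{2} \cdot 4\right) = 31817 + \left(\frac{15}{4} + 6\right) = 31817 + \frac{39}{4} = \frac{127307}{4}$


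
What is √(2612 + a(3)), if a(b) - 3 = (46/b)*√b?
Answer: √(23535 + 138*√3)/3 ≈ 51.396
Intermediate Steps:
a(b) = 3 + 46/√b (a(b) = 3 + (46/b)*√b = 3 + 46/√b)
√(2612 + a(3)) = √(2612 + (3 + 46/√3)) = √(2612 + (3 + 46*(√3/3))) = √(2612 + (3 + 46*√3/3)) = √(2615 + 46*√3/3)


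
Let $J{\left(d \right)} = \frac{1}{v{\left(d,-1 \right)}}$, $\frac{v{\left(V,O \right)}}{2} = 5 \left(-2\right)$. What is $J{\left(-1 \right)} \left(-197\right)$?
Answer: $\frac{197}{20} \approx 9.85$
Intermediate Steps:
$v{\left(V,O \right)} = -20$ ($v{\left(V,O \right)} = 2 \cdot 5 \left(-2\right) = 2 \left(-10\right) = -20$)
$J{\left(d \right)} = - \frac{1}{20}$ ($J{\left(d \right)} = \frac{1}{-20} = - \frac{1}{20}$)
$J{\left(-1 \right)} \left(-197\right) = \left(- \frac{1}{20}\right) \left(-197\right) = \frac{197}{20}$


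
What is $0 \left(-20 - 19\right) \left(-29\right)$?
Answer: $0$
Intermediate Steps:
$0 \left(-20 - 19\right) \left(-29\right) = 0 \left(-39\right) \left(-29\right) = 0 \left(-29\right) = 0$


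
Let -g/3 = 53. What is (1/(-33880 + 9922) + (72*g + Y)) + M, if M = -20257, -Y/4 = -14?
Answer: -758246743/23958 ≈ -31649.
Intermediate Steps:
g = -159 (g = -3*53 = -159)
Y = 56 (Y = -4*(-14) = 56)
(1/(-33880 + 9922) + (72*g + Y)) + M = (1/(-33880 + 9922) + (72*(-159) + 56)) - 20257 = (1/(-23958) + (-11448 + 56)) - 20257 = (-1/23958 - 11392) - 20257 = -272929537/23958 - 20257 = -758246743/23958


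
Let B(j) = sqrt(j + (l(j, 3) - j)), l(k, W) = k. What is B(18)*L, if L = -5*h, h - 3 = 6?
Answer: -135*sqrt(2) ≈ -190.92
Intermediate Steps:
h = 9 (h = 3 + 6 = 9)
B(j) = sqrt(j) (B(j) = sqrt(j + (j - j)) = sqrt(j + 0) = sqrt(j))
L = -45 (L = -5*9 = -45)
B(18)*L = sqrt(18)*(-45) = (3*sqrt(2))*(-45) = -135*sqrt(2)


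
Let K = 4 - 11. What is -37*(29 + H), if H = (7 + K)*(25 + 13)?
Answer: -1073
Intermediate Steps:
K = -7
H = 0 (H = (7 - 7)*(25 + 13) = 0*38 = 0)
-37*(29 + H) = -37*(29 + 0) = -37*29 = -1073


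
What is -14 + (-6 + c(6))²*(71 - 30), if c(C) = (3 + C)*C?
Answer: 94450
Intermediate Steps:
c(C) = C*(3 + C)
-14 + (-6 + c(6))²*(71 - 30) = -14 + (-6 + 6*(3 + 6))²*(71 - 30) = -14 + (-6 + 6*9)²*41 = -14 + (-6 + 54)²*41 = -14 + 48²*41 = -14 + 2304*41 = -14 + 94464 = 94450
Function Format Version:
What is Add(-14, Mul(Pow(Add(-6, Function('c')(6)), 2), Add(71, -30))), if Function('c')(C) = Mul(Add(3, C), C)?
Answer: 94450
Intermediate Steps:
Function('c')(C) = Mul(C, Add(3, C))
Add(-14, Mul(Pow(Add(-6, Function('c')(6)), 2), Add(71, -30))) = Add(-14, Mul(Pow(Add(-6, Mul(6, Add(3, 6))), 2), Add(71, -30))) = Add(-14, Mul(Pow(Add(-6, Mul(6, 9)), 2), 41)) = Add(-14, Mul(Pow(Add(-6, 54), 2), 41)) = Add(-14, Mul(Pow(48, 2), 41)) = Add(-14, Mul(2304, 41)) = Add(-14, 94464) = 94450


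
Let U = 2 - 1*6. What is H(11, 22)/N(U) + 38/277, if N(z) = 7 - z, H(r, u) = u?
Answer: 592/277 ≈ 2.1372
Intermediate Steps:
U = -4 (U = 2 - 6 = -4)
H(11, 22)/N(U) + 38/277 = 22/(7 - 1*(-4)) + 38/277 = 22/(7 + 4) + 38*(1/277) = 22/11 + 38/277 = 22*(1/11) + 38/277 = 2 + 38/277 = 592/277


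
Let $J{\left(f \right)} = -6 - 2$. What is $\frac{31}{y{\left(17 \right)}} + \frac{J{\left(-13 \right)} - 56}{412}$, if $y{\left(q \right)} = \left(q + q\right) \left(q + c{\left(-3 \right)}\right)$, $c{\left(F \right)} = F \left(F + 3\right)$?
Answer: $- \frac{6055}{59534} \approx -0.10171$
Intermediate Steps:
$J{\left(f \right)} = -8$ ($J{\left(f \right)} = -6 - 2 = -8$)
$c{\left(F \right)} = F \left(3 + F\right)$
$y{\left(q \right)} = 2 q^{2}$ ($y{\left(q \right)} = \left(q + q\right) \left(q - 3 \left(3 - 3\right)\right) = 2 q \left(q - 0\right) = 2 q \left(q + 0\right) = 2 q q = 2 q^{2}$)
$\frac{31}{y{\left(17 \right)}} + \frac{J{\left(-13 \right)} - 56}{412} = \frac{31}{2 \cdot 17^{2}} + \frac{-8 - 56}{412} = \frac{31}{2 \cdot 289} - \frac{16}{103} = \frac{31}{578} - \frac{16}{103} = - \frac{6055}{59534}$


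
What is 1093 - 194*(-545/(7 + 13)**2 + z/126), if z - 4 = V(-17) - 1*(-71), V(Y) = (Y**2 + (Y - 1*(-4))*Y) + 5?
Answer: 1131259/2520 ≈ 448.91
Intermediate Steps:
V(Y) = 5 + Y**2 + Y*(4 + Y) (V(Y) = (Y**2 + (Y + 4)*Y) + 5 = (Y**2 + (4 + Y)*Y) + 5 = (Y**2 + Y*(4 + Y)) + 5 = 5 + Y**2 + Y*(4 + Y))
z = 590 (z = 4 + ((5 + 2*(-17)**2 + 4*(-17)) - 1*(-71)) = 4 + ((5 + 2*289 - 68) + 71) = 4 + ((5 + 578 - 68) + 71) = 4 + (515 + 71) = 4 + 586 = 590)
1093 - 194*(-545/(7 + 13)**2 + z/126) = 1093 - 194*(-545/(7 + 13)**2 + 590/126) = 1093 - 194*(-545/(20**2) + 590*(1/126)) = 1093 - 194*(-545/400 + 295/63) = 1093 - 194*(-545*1/400 + 295/63) = 1093 - 194*(-109/80 + 295/63) = 1093 - 194*16733/5040 = 1093 - 1623101/2520 = 1131259/2520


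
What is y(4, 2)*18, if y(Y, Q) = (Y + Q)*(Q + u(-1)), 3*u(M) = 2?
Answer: 288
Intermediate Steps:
u(M) = 2/3 (u(M) = (1/3)*2 = 2/3)
y(Y, Q) = (2/3 + Q)*(Q + Y) (y(Y, Q) = (Y + Q)*(Q + 2/3) = (Q + Y)*(2/3 + Q) = (2/3 + Q)*(Q + Y))
y(4, 2)*18 = (2**2 + (2/3)*2 + (2/3)*4 + 2*4)*18 = (4 + 4/3 + 8/3 + 8)*18 = 16*18 = 288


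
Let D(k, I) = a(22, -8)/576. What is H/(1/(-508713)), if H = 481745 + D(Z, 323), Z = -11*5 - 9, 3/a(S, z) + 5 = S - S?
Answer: -78422381969629/320 ≈ -2.4507e+11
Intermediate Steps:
a(S, z) = -⅗ (a(S, z) = 3/(-5 + (S - S)) = 3/(-5 + 0) = 3/(-5) = 3*(-⅕) = -⅗)
Z = -64 (Z = -55 - 9 = -64)
D(k, I) = -1/960 (D(k, I) = -⅗/576 = -⅗*1/576 = -1/960)
H = 462475199/960 (H = 481745 - 1/960 = 462475199/960 ≈ 4.8175e+5)
H/(1/(-508713)) = 462475199/(960*(1/(-508713))) = 462475199/(960*(-1/508713)) = (462475199/960)*(-508713) = -78422381969629/320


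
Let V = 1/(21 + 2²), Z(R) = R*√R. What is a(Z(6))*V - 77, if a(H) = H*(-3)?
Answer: -77 - 18*√6/25 ≈ -78.764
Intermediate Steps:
Z(R) = R^(3/2)
V = 1/25 (V = 1/(21 + 4) = 1/25 ≈ 0.040000)
a(H) = -3*H
a(Z(6))*V - 77 = -18*√6*(1/25) - 77 = -18*√6/25 - 77 = -77 - 18*√6/25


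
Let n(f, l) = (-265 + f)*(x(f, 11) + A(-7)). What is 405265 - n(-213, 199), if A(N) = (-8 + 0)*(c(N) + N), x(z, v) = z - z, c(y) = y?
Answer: 458801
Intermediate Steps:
x(z, v) = 0
A(N) = -16*N (A(N) = (-8 + 0)*(N + N) = -16*N)
n(f, l) = -29680 + 112*f (n(f, l) = (-265 + f)*(0 - 16*(-7)) = (-265 + f)*(0 + 112) = (-265 + f)*112 = -29680 + 112*f)
405265 - n(-213, 199) = 405265 - (-29680 + 112*(-213)) = 405265 - (-29680 - 23856) = 405265 - 1*(-53536) = 405265 + 53536 = 458801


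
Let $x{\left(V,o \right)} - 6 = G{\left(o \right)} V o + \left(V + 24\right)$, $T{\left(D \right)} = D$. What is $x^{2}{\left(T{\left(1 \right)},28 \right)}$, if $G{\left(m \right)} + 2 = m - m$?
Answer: $625$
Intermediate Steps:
$G{\left(m \right)} = -2$ ($G{\left(m \right)} = -2 + \left(m - m\right) = -2 + 0 = -2$)
$x{\left(V,o \right)} = 30 + V - 2 V o$ ($x{\left(V,o \right)} = 6 + \left(- 2 V o + \left(V + 24\right)\right) = 6 - \left(-24 - V + 2 V o\right) = 6 + \left(24 + V - 2 V o\right) = 30 + V - 2 V o$)
$x^{2}{\left(T{\left(1 \right)},28 \right)} = \left(30 + 1 - 2 \cdot 28\right)^{2} = \left(30 + 1 - 56\right)^{2} = \left(-25\right)^{2} = 625$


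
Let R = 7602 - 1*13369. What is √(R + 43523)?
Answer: 2*√9439 ≈ 194.31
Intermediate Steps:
R = -5767 (R = 7602 - 13369 = -5767)
√(R + 43523) = √(-5767 + 43523) = √37756 = 2*√9439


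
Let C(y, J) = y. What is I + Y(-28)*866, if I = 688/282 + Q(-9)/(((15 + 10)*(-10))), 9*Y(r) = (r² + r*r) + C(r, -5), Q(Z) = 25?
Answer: 626820697/4230 ≈ 1.4818e+5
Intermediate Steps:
Y(r) = r/9 + 2*r²/9 (Y(r) = ((r² + r*r) + r)/9 = ((r² + r²) + r)/9 = (2*r² + r)/9 = (r + 2*r²)/9 = r/9 + 2*r²/9)
I = 3299/1410 (I = 688/282 + 25/(((15 + 10)*(-10))) = 688*(1/282) + 25/((25*(-10))) = 344/141 + 25/(-250) = 344/141 + 25*(-1/250) = 344/141 - ⅒ = 3299/1410 ≈ 2.3397)
I + Y(-28)*866 = 3299/1410 + ((⅑)*(-28)*(1 + 2*(-28)))*866 = 3299/1410 + ((⅑)*(-28)*(1 - 56))*866 = 3299/1410 + ((⅑)*(-28)*(-55))*866 = 3299/1410 + (1540/9)*866 = 3299/1410 + 1333640/9 = 626820697/4230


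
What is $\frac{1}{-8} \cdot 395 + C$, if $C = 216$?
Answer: $\frac{1333}{8} \approx 166.63$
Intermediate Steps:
$\frac{1}{-8} \cdot 395 + C = \frac{1}{-8} \cdot 395 + 216 = \left(- \frac{1}{8}\right) 395 + 216 = - \frac{395}{8} + 216 = \frac{1333}{8}$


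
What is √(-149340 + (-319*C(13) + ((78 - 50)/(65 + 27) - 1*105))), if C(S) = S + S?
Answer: 9*I*√1030170/23 ≈ 397.16*I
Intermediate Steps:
C(S) = 2*S
√(-149340 + (-319*C(13) + ((78 - 50)/(65 + 27) - 1*105))) = √(-149340 + (-638*13 + ((78 - 50)/(65 + 27) - 1*105))) = √(-149340 + (-319*26 + (28/92 - 105))) = √(-149340 + (-8294 + (28*(1/92) - 105))) = √(-149340 + (-8294 + (7/23 - 105))) = √(-149340 + (-8294 - 2408/23)) = √(-149340 - 193170/23) = √(-3627990/23) = 9*I*√1030170/23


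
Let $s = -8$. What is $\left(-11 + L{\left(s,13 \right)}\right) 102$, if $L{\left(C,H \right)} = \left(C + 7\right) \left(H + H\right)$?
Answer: $-3774$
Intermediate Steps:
$L{\left(C,H \right)} = 2 H \left(7 + C\right)$ ($L{\left(C,H \right)} = \left(7 + C\right) 2 H = 2 H \left(7 + C\right)$)
$\left(-11 + L{\left(s,13 \right)}\right) 102 = \left(-11 + 2 \cdot 13 \left(7 - 8\right)\right) 102 = \left(-11 + 2 \cdot 13 \left(-1\right)\right) 102 = \left(-11 - 26\right) 102 = \left(-37\right) 102 = -3774$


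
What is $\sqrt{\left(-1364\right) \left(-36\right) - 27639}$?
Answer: $9 \sqrt{265} \approx 146.51$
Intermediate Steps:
$\sqrt{\left(-1364\right) \left(-36\right) - 27639} = \sqrt{49104 - 27639} = \sqrt{21465} = 9 \sqrt{265}$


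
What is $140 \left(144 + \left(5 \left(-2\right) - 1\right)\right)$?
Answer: $18620$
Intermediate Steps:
$140 \left(144 + \left(5 \left(-2\right) - 1\right)\right) = 140 \left(144 - 11\right) = 140 \cdot 133 = 18620$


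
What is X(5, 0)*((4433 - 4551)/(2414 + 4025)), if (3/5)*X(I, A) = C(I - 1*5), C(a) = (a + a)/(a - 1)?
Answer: 0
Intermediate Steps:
C(a) = 2*a/(-1 + a) (C(a) = (2*a)/(-1 + a) = 2*a/(-1 + a))
X(I, A) = 10*(-5 + I)/(3*(-6 + I)) (X(I, A) = 5*(2*(I - 1*5)/(-1 + (I - 1*5)))/3 = 5*(2*(I - 5)/(-1 + (I - 5)))/3 = 5*(2*(-5 + I)/(-1 + (-5 + I)))/3 = 5*(2*(-5 + I)/(-6 + I))/3 = 10*(-5 + I)/(3*(-6 + I)))
X(5, 0)*((4433 - 4551)/(2414 + 4025)) = (10*(-5 + 5)/(3*(-6 + 5)))*((4433 - 4551)/(2414 + 4025)) = ((10/3)*0/(-1))*(-118/6439) = ((10/3)*(-1)*0)*(-118*1/6439) = 0*(-118/6439) = 0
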